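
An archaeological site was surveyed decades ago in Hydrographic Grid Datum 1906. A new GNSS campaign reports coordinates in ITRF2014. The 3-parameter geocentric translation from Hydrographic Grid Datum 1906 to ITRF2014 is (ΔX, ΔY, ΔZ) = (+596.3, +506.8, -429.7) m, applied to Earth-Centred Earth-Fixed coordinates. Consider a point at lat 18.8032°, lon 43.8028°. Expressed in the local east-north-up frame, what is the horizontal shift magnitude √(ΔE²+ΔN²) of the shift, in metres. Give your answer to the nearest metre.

660 m

At φ = 18.8032°, λ = 43.8028°: sin φ = 0.322319, cos φ = 0.946631, sin λ = 0.692178, cos λ = 0.721726.
ΔE = −sin λ·ΔX + cos λ·ΔY = −(0.692178)·(596.3) + (0.721726)·(506.8) = -46.98 m.
ΔN = −sin φ cos λ·ΔX − sin φ sin λ·ΔY + cos φ·ΔZ = −(0.322319)(0.721726)(596.3) − (0.322319)(0.692178)(506.8) + (0.946631)(-429.7) = -658.55 m.
Horizontal magnitude = √(ΔE² + ΔN²) = √((-46.98)² + (-658.55)²) = 660.22 m.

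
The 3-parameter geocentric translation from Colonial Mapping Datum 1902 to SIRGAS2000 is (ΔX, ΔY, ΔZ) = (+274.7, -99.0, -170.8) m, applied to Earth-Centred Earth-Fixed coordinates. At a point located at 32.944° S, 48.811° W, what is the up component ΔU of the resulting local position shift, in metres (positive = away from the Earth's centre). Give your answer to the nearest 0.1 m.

ΔU = 307.2 m

At φ = -32.944°, λ = -48.811°: sin φ = -0.543819, cos φ = 0.839202, sin λ = -0.752541, cos λ = 0.658545.
ΔU = cos φ cos λ·ΔX + cos φ sin λ·ΔY + sin φ·ΔZ = (0.839202)(0.658545)(274.7) + (0.839202)(-0.752541)(-99.0) + (-0.543819)(-170.8) = 307.22 m.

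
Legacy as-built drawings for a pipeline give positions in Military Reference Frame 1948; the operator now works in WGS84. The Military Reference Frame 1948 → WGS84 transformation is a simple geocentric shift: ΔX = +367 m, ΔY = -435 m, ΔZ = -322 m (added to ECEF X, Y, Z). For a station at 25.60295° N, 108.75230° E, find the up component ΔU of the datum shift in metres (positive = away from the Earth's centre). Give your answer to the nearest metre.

At φ = 25.60295°, λ = 108.75230°: sin φ = 0.432132, cos φ = 0.901810, sin λ = 0.946917, cos λ = -0.321477.
ΔU = cos φ cos λ·ΔX + cos φ sin λ·ΔY + sin φ·ΔZ = (0.901810)(-0.321477)(367) + (0.901810)(0.946917)(-435) + (0.432132)(-322) = -617.01 m.

ΔU = -617 m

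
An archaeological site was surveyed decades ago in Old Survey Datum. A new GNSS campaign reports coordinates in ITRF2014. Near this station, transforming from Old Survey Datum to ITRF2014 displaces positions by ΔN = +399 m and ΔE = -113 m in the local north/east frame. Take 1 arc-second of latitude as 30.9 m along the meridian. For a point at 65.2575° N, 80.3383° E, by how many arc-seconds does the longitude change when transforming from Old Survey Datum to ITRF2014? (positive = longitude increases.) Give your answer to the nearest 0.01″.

At latitude 65.2575°, cos φ = 0.418541.
1″ of longitude at this latitude = 30.90 × cos φ = 12.9329 m, so Δλ = -113.0 / 12.9329 = -8.737″.

Δλ = -8.74″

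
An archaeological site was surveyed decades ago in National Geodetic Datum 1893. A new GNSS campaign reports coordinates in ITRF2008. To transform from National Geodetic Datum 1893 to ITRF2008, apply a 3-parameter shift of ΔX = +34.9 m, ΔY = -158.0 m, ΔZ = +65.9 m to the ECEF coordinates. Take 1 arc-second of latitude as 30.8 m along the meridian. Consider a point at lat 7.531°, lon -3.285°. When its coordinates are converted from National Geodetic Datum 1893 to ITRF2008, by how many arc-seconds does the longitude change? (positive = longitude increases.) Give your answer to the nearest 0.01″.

sin φ = 0.131063, cos φ = 0.991374, sin λ = -0.057303, cos λ = 0.998357.
East component: ΔE = −sin λ·ΔX + cos λ·ΔY = −(-0.057303)(34.9) + (0.998357)(-158.0) = -155.74 m.
1° of latitude spans 3600 × 30.80 = 110880 m; at latitude φ, 1° of longitude spans that × cos φ = 109923.6 m, so Δλ = -155.74 / 109923.6 × 3600 = -5.101″.

Δλ = -5.10″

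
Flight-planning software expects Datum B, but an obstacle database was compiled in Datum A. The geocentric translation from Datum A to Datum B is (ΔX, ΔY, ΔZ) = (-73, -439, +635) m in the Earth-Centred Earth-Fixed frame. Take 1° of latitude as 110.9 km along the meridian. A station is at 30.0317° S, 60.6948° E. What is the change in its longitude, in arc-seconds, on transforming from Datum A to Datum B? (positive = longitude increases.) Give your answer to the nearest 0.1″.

Δλ = -5.7″

sin φ = -0.500479, cos φ = 0.865749, sin λ = 0.872025, cos λ = 0.489462.
East component: ΔE = −sin λ·ΔX + cos λ·ΔY = −(0.872025)(-73) + (0.489462)(-439) = -151.22 m.
1° of latitude spans 110900 m; at latitude φ, 1° of longitude spans that × cos φ = 96011.5 m, so Δλ = -151.22 / 96011.5 × 3600 = -5.670″.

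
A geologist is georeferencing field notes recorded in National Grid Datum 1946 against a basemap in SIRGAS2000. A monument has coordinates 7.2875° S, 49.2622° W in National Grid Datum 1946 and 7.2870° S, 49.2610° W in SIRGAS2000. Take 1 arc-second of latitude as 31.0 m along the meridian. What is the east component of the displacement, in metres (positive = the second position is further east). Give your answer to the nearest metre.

Δφ = -7.2870° − -7.2875° = +0.0005°; Δλ = -49.2610° − -49.2622° = +0.0012°.
1° of latitude = 3600 × 31.00 = 111600 m.
ΔN = Δφ × 111600 = 55.8 m; ΔE = Δλ × 111600 × cos(-7.2875°) = +0.0012 × 111600 × 0.991922 = 132.8 m.

ΔE = 133 m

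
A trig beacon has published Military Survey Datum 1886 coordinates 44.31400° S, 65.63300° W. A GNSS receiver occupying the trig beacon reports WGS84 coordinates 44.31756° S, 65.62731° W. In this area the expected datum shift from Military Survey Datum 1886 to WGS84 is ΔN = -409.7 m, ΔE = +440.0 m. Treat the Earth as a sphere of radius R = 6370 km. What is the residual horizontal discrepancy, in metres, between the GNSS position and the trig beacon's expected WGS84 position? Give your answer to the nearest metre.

19 m

Observed coordinate differences: Δφ = -0.00356°, Δλ = +0.00569°.
Converting to metres (1° lat = 111177 m, cos φ = 0.715522): observed ΔN = -395.8 m, observed ΔE = 452.6 m.
Subtracting the expected shift leaves a residual of -395.8 − (-409.7) = 13.9 m north and 452.6 − (440.0) = 12.6 m east.
Residual distance = √(13.9² + 12.6²) = 18.8 m.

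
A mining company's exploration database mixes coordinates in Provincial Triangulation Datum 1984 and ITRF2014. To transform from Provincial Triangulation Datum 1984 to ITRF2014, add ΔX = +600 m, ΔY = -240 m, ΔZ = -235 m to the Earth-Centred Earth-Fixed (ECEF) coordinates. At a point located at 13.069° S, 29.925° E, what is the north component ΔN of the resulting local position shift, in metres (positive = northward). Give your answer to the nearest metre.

ΔN = -138 m

At φ = -13.069°, λ = 29.925°: sin φ = -0.226124, cos φ = 0.974098, sin λ = 0.498866, cos λ = 0.866679.
ΔN = −sin φ cos λ·ΔX − sin φ sin λ·ΔY + cos φ·ΔZ = −(-0.226124)(0.866679)(600) − (-0.226124)(0.498866)(-240) + (0.974098)(-235) = -138.40 m.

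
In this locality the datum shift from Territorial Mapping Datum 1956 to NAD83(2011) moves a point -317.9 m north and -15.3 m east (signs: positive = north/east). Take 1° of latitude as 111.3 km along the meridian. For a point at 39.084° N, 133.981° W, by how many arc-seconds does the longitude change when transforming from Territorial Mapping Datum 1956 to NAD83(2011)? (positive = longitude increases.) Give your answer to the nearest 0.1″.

At latitude 39.084°, cos φ = 0.776222.
1° of longitude at this latitude = 111.3 × cos φ = 86.39 km, so Δλ = -15.3 / 86393.6 = -0.0001771° = -0.638″.

Δλ = -0.6″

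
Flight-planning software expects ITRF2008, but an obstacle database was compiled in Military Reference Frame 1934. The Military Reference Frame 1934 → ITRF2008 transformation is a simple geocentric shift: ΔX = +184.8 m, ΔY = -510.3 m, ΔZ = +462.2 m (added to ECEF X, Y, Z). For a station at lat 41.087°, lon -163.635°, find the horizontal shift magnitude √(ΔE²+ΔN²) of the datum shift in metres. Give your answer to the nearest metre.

656 m

The local east axis at (φ, λ) is (−sin λ, cos λ, 0), so ΔE = −sin(-163.635°)·184.8 + cos(-163.635°)·(-510.3) = 541.69 m.
The local north axis is (−sin φ cos λ, −sin φ sin λ, cos φ), giving ΔN = 116.531 − 94.493 + 348.366 = 370.40 m.
Horizontal magnitude = √(ΔE² + ΔN²) = √(541.69² + 370.40²) = 656.23 m.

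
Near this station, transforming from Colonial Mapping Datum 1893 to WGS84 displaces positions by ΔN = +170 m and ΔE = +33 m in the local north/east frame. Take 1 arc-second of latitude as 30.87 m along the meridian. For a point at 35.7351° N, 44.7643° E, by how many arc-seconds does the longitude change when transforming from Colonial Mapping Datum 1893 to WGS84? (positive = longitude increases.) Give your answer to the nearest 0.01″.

At latitude 35.7351°, cos φ = 0.811726.
1″ of longitude at this latitude = 30.87 × cos φ = 25.0580 m, so Δλ = 33.0 / 25.0580 = 1.317″.

Δλ = 1.32″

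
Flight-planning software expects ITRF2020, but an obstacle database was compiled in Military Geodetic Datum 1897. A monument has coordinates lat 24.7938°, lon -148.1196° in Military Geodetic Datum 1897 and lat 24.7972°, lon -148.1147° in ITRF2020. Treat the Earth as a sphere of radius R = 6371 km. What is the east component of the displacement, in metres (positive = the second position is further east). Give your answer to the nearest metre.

ΔE = 495 m

Δφ = 24.7972° − 24.7938° = +0.0034°; Δλ = -148.1147° − -148.1196° = +0.0049°.
1° along a meridian = πR/180 = 111195 m.
ΔN = Δφ × 111195 = 378.1 m; ΔE = Δλ × 111195 × cos(24.7938°) = +0.0049 × 111195 × 0.907823 = 494.6 m.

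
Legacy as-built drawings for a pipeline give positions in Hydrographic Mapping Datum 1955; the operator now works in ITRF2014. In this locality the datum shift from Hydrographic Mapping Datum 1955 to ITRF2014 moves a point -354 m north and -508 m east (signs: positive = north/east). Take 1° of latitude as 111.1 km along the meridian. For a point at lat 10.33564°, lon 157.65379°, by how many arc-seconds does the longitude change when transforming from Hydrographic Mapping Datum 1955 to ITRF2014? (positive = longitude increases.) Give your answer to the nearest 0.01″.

Δλ = -16.73″

At latitude 10.33564°, cos φ = 0.983774.
1° of longitude at this latitude = 111.1 × cos φ = 109.30 km, so Δλ = -508.0 / 109297.2 = -0.0046479° = -16.732″.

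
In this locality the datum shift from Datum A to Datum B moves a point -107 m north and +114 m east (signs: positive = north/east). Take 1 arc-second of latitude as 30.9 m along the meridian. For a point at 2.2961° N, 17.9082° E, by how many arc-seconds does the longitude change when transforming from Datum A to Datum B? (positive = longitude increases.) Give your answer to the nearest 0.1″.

At latitude 2.2961°, cos φ = 0.999197.
1″ of longitude at this latitude = 30.90 × cos φ = 30.8752 m, so Δλ = 114.0 / 30.8752 = 3.692″.

Δλ = 3.7″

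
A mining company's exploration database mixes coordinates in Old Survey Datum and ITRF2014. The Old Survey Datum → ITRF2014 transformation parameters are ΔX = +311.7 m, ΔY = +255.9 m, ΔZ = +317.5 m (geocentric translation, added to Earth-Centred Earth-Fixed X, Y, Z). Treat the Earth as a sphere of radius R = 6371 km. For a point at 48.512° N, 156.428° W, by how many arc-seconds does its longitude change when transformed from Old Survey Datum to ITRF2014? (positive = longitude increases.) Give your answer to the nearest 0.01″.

Δλ = -5.37″

sin φ = 0.749094, cos φ = 0.662463, sin λ = -0.399901, cos λ = -0.916558.
East component: ΔE = −sin λ·ΔX + cos λ·ΔY = −(-0.399901)(311.7) + (-0.916558)(255.9) = -109.90 m.
1° of latitude spans πR/180 = 111195 m; at latitude φ, 1° of longitude spans that × cos φ = 73662.5 m, so Δλ = -109.90 / 73662.5 × 3600 = -5.371″.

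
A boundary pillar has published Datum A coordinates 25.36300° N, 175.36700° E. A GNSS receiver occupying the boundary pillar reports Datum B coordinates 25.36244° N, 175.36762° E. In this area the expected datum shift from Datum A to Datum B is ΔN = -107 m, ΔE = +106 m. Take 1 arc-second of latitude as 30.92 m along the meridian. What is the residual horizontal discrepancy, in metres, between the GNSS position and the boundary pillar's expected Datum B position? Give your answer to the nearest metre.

Observed coordinate differences: Δφ = -0.00056°, Δλ = +0.00062°.
Converting to metres (1° lat = 111312 m, cos φ = 0.903612): observed ΔN = -62.3 m, observed ΔE = 62.4 m.
Subtracting the expected shift leaves a residual of -62.3 − (-107) = 44.7 m north and 62.4 − (106) = -43.6 m east.
Residual distance = √(44.7² + (-43.6)²) = 62.4 m.

62 m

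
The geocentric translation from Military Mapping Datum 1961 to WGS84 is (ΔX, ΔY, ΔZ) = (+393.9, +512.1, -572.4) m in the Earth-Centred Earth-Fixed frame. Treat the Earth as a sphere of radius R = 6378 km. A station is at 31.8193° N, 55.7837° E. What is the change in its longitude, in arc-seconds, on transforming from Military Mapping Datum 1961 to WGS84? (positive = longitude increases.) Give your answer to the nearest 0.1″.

Δλ = -1.4″

sin φ = 0.527242, cos φ = 0.849715, sin λ = 0.826921, cos λ = 0.562319.
East component: ΔE = −sin λ·ΔX + cos λ·ΔY = −(0.826921)(393.9) + (0.562319)(512.1) = -37.76 m.
1° of latitude spans πR/180 = 111317 m; at latitude φ, 1° of longitude spans that × cos φ = 94587.8 m, so Δλ = -37.76 / 94587.8 × 3600 = -1.437″.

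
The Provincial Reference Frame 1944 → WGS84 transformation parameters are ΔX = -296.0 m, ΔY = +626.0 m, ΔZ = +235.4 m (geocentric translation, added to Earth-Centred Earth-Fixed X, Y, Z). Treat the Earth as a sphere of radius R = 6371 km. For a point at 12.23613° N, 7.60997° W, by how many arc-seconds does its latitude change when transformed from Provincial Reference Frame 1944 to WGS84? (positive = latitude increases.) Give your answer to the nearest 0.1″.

Δφ = 10.0″

sin φ = 0.211941, cos φ = 0.977282, sin λ = -0.132429, cos λ = 0.991193.
North component: ΔN = −sin φ cos λ·ΔX − sin φ sin λ·ΔY + cos φ·ΔZ = −(0.211941)(0.991193)(-296.0) − (0.211941)(-0.132429)(626.0) + (0.977282)(235.4) = 309.80 m.
1° of latitude spans πR/180 = 111195 m, so Δφ = 309.80 / 111195 × 3600 = 10.030″.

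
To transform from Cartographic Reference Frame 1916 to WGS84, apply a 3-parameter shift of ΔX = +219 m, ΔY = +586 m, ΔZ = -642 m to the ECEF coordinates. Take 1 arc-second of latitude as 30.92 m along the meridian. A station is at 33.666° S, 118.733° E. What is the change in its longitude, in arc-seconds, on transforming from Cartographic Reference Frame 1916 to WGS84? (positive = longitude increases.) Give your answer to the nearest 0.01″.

sin φ = -0.554351, cos φ = 0.832283, sin λ = 0.876869, cos λ = -0.480729.
East component: ΔE = −sin λ·ΔX + cos λ·ΔY = −(0.876869)(219) + (-0.480729)(586) = -473.74 m.
1° of latitude spans 3600 × 30.92 = 111312 m; at latitude φ, 1° of longitude spans that × cos φ = 92643.1 m, so Δλ = -473.74 / 92643.1 × 3600 = -18.409″.

Δλ = -18.41″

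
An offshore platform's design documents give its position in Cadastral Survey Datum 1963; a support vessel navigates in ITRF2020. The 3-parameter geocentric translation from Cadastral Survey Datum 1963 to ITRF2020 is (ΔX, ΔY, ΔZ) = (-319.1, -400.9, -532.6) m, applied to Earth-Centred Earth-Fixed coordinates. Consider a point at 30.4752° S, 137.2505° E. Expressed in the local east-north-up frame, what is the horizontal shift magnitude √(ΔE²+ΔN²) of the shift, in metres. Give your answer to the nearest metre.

The local east axis at (φ, λ) is (−sin λ, cos λ, 0), so ΔE = −sin(137.2505°)·(-319.1) + cos(137.2505°)·(-400.9) = 511.00 m.
The local north axis is (−sin φ cos λ, −sin φ sin λ, cos φ), giving ΔN = 118.841 − 138.014 − 459.021 = -478.19 m.
Horizontal magnitude = √(ΔE² + ΔN²) = √(511.00² + (-478.19)²) = 699.85 m.

700 m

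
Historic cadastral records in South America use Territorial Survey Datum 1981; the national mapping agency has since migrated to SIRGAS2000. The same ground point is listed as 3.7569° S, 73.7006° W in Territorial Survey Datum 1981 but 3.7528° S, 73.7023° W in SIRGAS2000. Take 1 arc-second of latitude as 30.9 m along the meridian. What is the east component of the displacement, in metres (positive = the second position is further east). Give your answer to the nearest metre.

Δφ = -3.7528° − -3.7569° = +0.0041°; Δλ = -73.7023° − -73.7006° = -0.0017°.
1° of latitude = 3600 × 30.90 = 111240 m.
ΔN = Δφ × 111240 = 456.1 m; ΔE = Δλ × 111240 × cos(-3.7569°) = -0.0017 × 111240 × 0.997851 = -188.7 m.

ΔE = -189 m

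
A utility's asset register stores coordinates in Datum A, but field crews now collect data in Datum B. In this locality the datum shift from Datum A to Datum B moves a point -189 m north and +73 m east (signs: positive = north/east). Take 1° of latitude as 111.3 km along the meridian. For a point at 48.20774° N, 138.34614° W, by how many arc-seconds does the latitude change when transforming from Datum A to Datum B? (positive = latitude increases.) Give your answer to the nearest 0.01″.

1° of latitude = 111.3 km, so Δφ = -189.0 / 111300 = -0.0016981° = -6.113″.

Δφ = -6.11″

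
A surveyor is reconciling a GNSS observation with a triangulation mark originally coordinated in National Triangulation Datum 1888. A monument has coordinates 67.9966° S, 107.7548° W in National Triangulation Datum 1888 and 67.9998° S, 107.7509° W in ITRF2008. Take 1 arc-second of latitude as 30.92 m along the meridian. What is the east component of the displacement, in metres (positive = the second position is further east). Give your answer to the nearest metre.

ΔE = 163 m

Δφ = -67.9998° − -67.9966° = -0.0032°; Δλ = -107.7509° − -107.7548° = +0.0039°.
1° of latitude = 3600 × 30.92 = 111312 m.
ΔN = Δφ × 111312 = -356.2 m; ΔE = Δλ × 111312 × cos(-67.9966°) = +0.0039 × 111312 × 0.374662 = 162.6 m.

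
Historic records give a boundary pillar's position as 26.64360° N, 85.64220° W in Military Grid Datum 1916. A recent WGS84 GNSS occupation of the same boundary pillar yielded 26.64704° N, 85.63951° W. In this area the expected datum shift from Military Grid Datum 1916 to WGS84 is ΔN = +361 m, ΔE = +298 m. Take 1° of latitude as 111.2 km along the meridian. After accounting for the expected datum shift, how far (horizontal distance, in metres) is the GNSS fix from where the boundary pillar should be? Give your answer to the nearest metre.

37 m

Observed coordinate differences: Δφ = +0.00344°, Δλ = +0.00269°.
Converting to metres (1° lat = 111200 m, cos φ = 0.893813): observed ΔN = 382.5 m, observed ΔE = 267.4 m.
Subtracting the expected shift leaves a residual of 382.5 − (361) = 21.5 m north and 267.4 − (298) = -30.6 m east.
Residual distance = √(21.5² + (-30.6)²) = 37.4 m.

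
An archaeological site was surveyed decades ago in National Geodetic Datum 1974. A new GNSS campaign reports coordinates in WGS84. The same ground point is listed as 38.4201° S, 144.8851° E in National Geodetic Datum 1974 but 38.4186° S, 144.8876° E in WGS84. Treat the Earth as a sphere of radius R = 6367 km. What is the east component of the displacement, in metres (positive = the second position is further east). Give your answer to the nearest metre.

ΔE = 218 m

Δφ = -38.4186° − -38.4201° = +0.0015°; Δλ = 144.8876° − 144.8851° = +0.0025°.
1° along a meridian = πR/180 = 111125 m.
ΔN = Δφ × 111125 = 166.7 m; ΔE = Δλ × 111125 × cos(-38.4201°) = +0.0025 × 111125 × 0.783476 = 217.7 m.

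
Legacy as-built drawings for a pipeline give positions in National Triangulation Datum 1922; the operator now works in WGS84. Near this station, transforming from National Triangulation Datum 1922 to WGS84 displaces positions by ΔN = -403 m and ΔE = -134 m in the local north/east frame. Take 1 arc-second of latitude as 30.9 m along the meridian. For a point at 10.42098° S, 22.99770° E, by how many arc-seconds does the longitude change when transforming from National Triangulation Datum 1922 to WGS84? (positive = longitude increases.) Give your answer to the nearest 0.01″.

At latitude -10.42098°, cos φ = 0.983505.
1″ of longitude at this latitude = 30.90 × cos φ = 30.3903 m, so Δλ = -134.0 / 30.3903 = -4.409″.

Δλ = -4.41″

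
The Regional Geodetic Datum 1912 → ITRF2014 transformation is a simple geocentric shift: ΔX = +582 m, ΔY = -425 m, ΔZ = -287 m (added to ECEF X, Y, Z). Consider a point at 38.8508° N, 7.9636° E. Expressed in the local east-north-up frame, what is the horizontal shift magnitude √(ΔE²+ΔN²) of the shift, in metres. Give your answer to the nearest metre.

743 m

At φ = 38.8508°, λ = 7.9636°: sin φ = 0.627295, cos φ = 0.778782, sin λ = 0.138544, cos λ = 0.990356.
ΔE = −sin λ·ΔX + cos λ·ΔY = −(0.138544)·(582) + (0.990356)·(-425) = -501.53 m.
ΔN = −sin φ cos λ·ΔX − sin φ sin λ·ΔY + cos φ·ΔZ = −(0.627295)(0.990356)(582) − (0.627295)(0.138544)(-425) + (0.778782)(-287) = -548.14 m.
Horizontal magnitude = √(ΔE² + ΔN²) = √((-501.53)² + (-548.14)²) = 742.96 m.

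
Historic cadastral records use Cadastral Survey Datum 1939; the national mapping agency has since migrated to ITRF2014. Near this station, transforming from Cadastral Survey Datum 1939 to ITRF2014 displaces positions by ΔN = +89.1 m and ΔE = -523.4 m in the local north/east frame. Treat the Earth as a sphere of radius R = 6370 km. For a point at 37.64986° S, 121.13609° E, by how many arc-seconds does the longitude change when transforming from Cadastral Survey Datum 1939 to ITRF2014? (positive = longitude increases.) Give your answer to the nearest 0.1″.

Δλ = -21.4″

At latitude -37.64986°, cos φ = 0.791758.
One radian of longitude at latitude φ spans R cos φ, so Δλ = ΔE / (R cos φ) = -523.4 / (6370000 × 0.791758) = -1.0378e-04 rad = -21.406″.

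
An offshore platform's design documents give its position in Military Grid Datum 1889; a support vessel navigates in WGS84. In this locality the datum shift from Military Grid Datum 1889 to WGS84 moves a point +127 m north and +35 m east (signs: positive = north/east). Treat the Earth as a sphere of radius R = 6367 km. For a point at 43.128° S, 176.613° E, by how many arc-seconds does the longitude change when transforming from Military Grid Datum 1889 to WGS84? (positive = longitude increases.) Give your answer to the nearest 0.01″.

At latitude -43.128°, cos φ = 0.729828.
One radian of longitude at latitude φ spans R cos φ, so Δλ = ΔE / (R cos φ) = 35.0 / (6367000 × 0.729828) = 7.5320e-06 rad = 1.554″.

Δλ = 1.55″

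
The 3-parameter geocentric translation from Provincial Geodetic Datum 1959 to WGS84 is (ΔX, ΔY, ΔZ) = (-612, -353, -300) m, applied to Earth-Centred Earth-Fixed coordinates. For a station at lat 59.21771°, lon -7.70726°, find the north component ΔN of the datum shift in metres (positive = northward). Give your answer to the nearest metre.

The local north axis is (−sin φ cos λ, −sin φ sin λ, cos φ), giving ΔN = 521.031 − 40.672 − 153.533 = 326.83 m.

ΔN = 327 m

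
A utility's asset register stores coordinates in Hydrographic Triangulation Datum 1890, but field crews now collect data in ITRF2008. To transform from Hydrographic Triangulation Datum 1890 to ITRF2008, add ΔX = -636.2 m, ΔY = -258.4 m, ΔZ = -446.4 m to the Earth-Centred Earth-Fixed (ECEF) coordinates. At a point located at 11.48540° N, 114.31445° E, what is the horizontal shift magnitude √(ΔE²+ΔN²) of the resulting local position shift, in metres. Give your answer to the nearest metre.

The local east axis at (φ, λ) is (−sin λ, cos λ, 0), so ΔE = −sin(114.31445°)·(-636.2) + cos(114.31445°)·(-258.4) = 686.16 m.
The local north axis is (−sin φ cos λ, −sin φ sin λ, cos φ), giving ΔN = -52.159 + 46.888 − 437.461 = -442.73 m.
Horizontal magnitude = √(ΔE² + ΔN²) = √(686.16² + (-442.73)²) = 816.60 m.

817 m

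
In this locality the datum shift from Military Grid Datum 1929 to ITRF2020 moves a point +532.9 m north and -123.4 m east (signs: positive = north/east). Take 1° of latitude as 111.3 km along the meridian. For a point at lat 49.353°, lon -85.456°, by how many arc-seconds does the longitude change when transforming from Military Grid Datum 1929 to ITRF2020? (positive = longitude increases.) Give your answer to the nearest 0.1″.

Δλ = -6.1″

At latitude 49.353°, cos φ = 0.651397.
1° of longitude at this latitude = 111.3 × cos φ = 72.50 km, so Δλ = -123.4 / 72500.5 = -0.0017021° = -6.127″.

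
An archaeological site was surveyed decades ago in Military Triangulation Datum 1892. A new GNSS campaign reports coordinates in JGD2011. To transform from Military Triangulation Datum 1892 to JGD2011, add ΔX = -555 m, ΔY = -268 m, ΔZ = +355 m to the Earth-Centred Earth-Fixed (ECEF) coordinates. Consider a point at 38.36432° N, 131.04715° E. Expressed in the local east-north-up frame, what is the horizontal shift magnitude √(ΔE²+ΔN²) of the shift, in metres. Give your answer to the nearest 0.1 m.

620.5 m

The local east axis at (φ, λ) is (−sin λ, cos λ, 0), so ΔE = −sin(131.04715°)·(-555) + cos(131.04715°)·(-268) = 594.55 m.
The local north axis is (−sin φ cos λ, −sin φ sin λ, cos φ), giving ΔN = -226.204 + 125.446 + 278.348 = 177.59 m.
Horizontal magnitude = √(ΔE² + ΔN²) = √(594.55² + 177.59²) = 620.51 m.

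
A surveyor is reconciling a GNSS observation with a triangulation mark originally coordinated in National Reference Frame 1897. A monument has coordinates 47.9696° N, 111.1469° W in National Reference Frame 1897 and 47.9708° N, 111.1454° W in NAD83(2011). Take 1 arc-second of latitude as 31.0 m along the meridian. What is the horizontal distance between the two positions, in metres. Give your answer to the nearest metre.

Δφ = 47.9708° − 47.9696° = +0.0012°; Δλ = -111.1454° − -111.1469° = +0.0015°.
1° of latitude = 3600 × 31.00 = 111600 m.
ΔN = Δφ × 111600 = 133.9 m; ΔE = Δλ × 111600 × cos(47.9696°) = +0.0015 × 111600 × 0.669525 = 112.1 m.
Distance = √(ΔE² + ΔN²) = √(112.1² + 133.9²) = 174.6 m.

175 m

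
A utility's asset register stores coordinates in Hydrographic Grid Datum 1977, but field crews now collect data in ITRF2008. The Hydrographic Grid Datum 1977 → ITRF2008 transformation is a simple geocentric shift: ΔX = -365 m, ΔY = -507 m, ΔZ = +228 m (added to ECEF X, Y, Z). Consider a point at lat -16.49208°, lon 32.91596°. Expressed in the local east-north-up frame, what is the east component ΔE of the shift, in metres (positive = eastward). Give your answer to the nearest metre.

ΔE = -227 m

The local east axis at (φ, λ) is (−sin λ, cos λ, 0), so ΔE = −sin(32.91596°)·(-365) + cos(32.91596°)·(-507) = -227.27 m.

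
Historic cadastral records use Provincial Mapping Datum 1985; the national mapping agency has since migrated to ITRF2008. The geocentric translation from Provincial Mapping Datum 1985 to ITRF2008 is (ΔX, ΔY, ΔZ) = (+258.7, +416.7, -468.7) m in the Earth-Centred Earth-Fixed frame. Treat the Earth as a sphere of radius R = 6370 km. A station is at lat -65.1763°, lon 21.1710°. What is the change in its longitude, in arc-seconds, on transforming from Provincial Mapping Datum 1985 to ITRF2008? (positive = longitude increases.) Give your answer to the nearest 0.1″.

sin φ = -0.907604, cos φ = 0.419828, sin λ = 0.361153, cos λ = 0.932507.
East component: ΔE = −sin λ·ΔX + cos λ·ΔY = −(0.361153)(258.7) + (0.932507)(416.7) = 295.15 m.
1° of latitude spans πR/180 = 111177 m; at latitude φ, 1° of longitude spans that × cos φ = 46675.4 m, so Δλ = 295.15 / 46675.4 × 3600 = 22.764″.

Δλ = 22.8″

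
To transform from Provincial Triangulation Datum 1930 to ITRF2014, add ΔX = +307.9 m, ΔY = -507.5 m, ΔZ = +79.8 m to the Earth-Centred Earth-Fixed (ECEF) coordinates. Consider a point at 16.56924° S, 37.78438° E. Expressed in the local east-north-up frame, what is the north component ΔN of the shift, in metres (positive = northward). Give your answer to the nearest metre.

At φ = -16.56924°, λ = 37.78438°: sin φ = -0.285174, cos φ = 0.958476, sin λ = 0.612692, cos λ = 0.790322.
ΔN = −sin φ cos λ·ΔX − sin φ sin λ·ΔY + cos φ·ΔZ = −(-0.285174)(0.790322)(307.9) − (-0.285174)(0.612692)(-507.5) + (0.958476)(79.8) = 57.21 m.

ΔN = 57 m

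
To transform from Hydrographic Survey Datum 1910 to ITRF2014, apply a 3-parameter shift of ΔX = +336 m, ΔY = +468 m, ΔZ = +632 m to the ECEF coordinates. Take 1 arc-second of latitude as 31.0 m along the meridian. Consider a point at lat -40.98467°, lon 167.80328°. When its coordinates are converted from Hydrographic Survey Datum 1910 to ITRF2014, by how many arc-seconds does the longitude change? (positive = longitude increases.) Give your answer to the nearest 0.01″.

sin φ = -0.655857, cos φ = 0.754885, sin λ = 0.211269, cos λ = -0.977428.
East component: ΔE = −sin λ·ΔX + cos λ·ΔY = −(0.211269)(336) + (-0.977428)(468) = -528.42 m.
1° of latitude spans 3600 × 31.00 = 111600 m; at latitude φ, 1° of longitude spans that × cos φ = 84245.2 m, so Δλ = -528.42 / 84245.2 × 3600 = -22.581″.

Δλ = -22.58″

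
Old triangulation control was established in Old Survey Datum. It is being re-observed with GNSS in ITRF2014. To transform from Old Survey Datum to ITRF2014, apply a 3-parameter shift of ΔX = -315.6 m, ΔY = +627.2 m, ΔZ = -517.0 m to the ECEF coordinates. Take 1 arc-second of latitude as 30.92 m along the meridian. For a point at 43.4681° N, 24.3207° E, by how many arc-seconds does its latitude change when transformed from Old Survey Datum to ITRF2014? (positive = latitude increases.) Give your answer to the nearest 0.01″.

Δφ = -11.48″

sin φ = 0.687951, cos φ = 0.725758, sin λ = 0.411844, cos λ = 0.911255.
North component: ΔN = −sin φ cos λ·ΔX − sin φ sin λ·ΔY + cos φ·ΔZ = −(0.687951)(0.911255)(-315.6) − (0.687951)(0.411844)(627.2) + (0.725758)(-517.0) = -355.07 m.
1° of latitude spans 3600 × 30.92 = 111312 m, so Δφ = -355.07 / 111312 × 3600 = -11.484″.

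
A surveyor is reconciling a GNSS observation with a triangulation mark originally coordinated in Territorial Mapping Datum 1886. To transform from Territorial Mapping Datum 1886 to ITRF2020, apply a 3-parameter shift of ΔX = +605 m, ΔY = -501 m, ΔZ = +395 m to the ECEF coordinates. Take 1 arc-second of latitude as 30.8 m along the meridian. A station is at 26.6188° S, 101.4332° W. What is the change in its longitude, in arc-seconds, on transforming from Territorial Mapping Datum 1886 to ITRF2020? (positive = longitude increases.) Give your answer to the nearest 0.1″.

sin φ = -0.448052, cos φ = 0.894007, sin λ = -0.980156, cos λ = -0.198225.
East component: ΔE = −sin λ·ΔX + cos λ·ΔY = −(-0.980156)(605) + (-0.198225)(-501) = 692.31 m.
1° of latitude spans 3600 × 30.80 = 110880 m; at latitude φ, 1° of longitude spans that × cos φ = 99127.5 m, so Δλ = 692.31 / 99127.5 × 3600 = 25.142″.

Δλ = 25.1″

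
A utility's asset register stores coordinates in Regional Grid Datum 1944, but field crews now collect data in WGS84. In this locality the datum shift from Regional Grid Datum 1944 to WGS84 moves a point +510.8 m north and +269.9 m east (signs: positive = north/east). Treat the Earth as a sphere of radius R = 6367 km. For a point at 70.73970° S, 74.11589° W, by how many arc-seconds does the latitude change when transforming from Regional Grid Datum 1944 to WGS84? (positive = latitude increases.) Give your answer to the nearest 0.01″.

Δφ = 16.55″

On a sphere of radius R, 1 rad of latitude = R, so Δφ = ΔN / R = 510.8 / 6367000 = 8.0226e-05 rad = 16.548″.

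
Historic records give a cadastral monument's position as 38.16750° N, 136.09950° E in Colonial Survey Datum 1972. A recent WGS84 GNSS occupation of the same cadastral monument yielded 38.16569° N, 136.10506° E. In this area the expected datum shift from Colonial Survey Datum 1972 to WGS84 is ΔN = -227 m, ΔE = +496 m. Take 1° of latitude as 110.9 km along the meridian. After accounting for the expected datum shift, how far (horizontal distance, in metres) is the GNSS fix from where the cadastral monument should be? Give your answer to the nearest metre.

Observed coordinate differences: Δφ = -0.00181°, Δλ = +0.00556°.
Converting to metres (1° lat = 110900 m, cos φ = 0.786208): observed ΔN = -200.7 m, observed ΔE = 484.8 m.
Subtracting the expected shift leaves a residual of -200.7 − (-227) = 26.3 m north and 484.8 − (496) = -11.2 m east.
Residual distance = √(26.3² + (-11.2)²) = 28.6 m.

29 m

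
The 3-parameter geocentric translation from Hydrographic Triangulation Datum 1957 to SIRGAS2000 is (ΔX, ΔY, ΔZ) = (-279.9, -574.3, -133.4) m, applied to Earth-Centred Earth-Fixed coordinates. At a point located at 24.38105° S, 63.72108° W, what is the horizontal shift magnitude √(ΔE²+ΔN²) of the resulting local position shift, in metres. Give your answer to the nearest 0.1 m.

506.8 m

At φ = -24.38105°, λ = -63.72108°: sin φ = -0.412803, cos φ = 0.910820, sin λ = -0.896649, cos λ = 0.442741.
ΔE = −sin λ·ΔX + cos λ·ΔY = −(-0.896649)·(-279.9) + (0.442741)·(-574.3) = -505.24 m.
ΔN = −sin φ cos λ·ΔX − sin φ sin λ·ΔY + cos φ·ΔZ = −(-0.412803)(0.442741)(-279.9) − (-0.412803)(-0.896649)(-574.3) + (0.910820)(-133.4) = 39.91 m.
Horizontal magnitude = √(ΔE² + ΔN²) = √((-505.24)² + 39.91²) = 506.81 m.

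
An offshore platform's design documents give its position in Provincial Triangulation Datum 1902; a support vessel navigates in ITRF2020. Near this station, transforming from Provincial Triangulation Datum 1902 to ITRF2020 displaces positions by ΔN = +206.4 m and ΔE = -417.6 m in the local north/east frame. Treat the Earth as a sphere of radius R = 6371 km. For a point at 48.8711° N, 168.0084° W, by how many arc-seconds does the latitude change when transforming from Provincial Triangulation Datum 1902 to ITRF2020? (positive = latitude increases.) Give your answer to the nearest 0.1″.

On a sphere of radius R, 1 rad of latitude = R, so Δφ = ΔN / R = 206.4 / 6371000 = 3.2397e-05 rad = 6.682″.

Δφ = 6.7″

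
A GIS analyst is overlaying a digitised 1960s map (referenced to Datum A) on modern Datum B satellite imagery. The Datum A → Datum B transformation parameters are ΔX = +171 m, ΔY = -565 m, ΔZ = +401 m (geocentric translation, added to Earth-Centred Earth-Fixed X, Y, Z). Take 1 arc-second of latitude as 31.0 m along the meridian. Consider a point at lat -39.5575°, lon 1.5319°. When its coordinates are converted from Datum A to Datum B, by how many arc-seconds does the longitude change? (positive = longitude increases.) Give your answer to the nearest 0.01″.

sin φ = -0.636852, cos φ = 0.770986, sin λ = 0.026734, cos λ = 0.999643.
East component: ΔE = −sin λ·ΔX + cos λ·ΔY = −(0.026734)(171) + (0.999643)(-565) = -569.37 m.
1° of latitude spans 3600 × 31.00 = 111600 m; at latitude φ, 1° of longitude spans that × cos φ = 86042.0 m, so Δλ = -569.37 / 86042.0 × 3600 = -23.822″.

Δλ = -23.82″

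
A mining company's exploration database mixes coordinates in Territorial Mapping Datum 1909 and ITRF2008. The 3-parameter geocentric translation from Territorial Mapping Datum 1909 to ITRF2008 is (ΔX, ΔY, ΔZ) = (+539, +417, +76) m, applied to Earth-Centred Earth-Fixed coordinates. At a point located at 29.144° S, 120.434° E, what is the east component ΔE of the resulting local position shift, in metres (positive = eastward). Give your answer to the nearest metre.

ΔE = -676 m

The local east axis at (φ, λ) is (−sin λ, cos λ, 0), so ΔE = −sin(120.434°)·539 + cos(120.434°)·417 = -675.96 m.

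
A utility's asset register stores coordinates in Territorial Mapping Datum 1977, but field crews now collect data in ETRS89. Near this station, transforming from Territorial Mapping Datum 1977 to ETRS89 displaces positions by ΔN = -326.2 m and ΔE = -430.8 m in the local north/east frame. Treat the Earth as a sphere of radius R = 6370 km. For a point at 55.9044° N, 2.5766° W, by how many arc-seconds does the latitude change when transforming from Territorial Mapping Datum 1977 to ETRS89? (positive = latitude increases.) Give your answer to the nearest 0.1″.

On a sphere of radius R, 1 rad of latitude = R, so Δφ = ΔN / R = -326.2 / 6370000 = -5.1209e-05 rad = -10.563″.

Δφ = -10.6″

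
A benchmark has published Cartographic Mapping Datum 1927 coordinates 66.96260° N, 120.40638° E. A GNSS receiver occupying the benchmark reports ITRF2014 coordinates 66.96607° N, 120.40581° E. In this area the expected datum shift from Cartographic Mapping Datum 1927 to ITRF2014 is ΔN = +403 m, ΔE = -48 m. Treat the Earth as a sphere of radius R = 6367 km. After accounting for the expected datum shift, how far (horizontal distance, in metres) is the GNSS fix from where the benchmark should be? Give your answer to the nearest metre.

29 m

Observed coordinate differences: Δφ = +0.00347°, Δλ = -0.00057°.
Converting to metres (1° lat = 111125 m, cos φ = 0.391332): observed ΔN = 385.6 m, observed ΔE = -24.8 m.
Subtracting the expected shift leaves a residual of 385.6 − (403) = -17.4 m north and -24.8 − (-48) = 23.2 m east.
Residual distance = √((-17.4)² + 23.2²) = 29.0 m.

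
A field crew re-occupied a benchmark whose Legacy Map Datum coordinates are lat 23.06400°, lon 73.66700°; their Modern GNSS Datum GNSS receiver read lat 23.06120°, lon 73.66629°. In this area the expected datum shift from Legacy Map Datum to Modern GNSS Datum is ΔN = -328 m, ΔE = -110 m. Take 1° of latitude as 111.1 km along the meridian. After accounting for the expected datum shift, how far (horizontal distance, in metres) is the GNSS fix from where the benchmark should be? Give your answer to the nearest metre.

Observed coordinate differences: Δφ = -0.00280°, Δλ = -0.00071°.
Converting to metres (1° lat = 111100 m, cos φ = 0.920068): observed ΔN = -311.1 m, observed ΔE = -72.6 m.
Subtracting the expected shift leaves a residual of -311.1 − (-328) = 16.9 m north and -72.6 − (-110) = 37.4 m east.
Residual distance = √(16.9² + 37.4²) = 41.1 m.

41 m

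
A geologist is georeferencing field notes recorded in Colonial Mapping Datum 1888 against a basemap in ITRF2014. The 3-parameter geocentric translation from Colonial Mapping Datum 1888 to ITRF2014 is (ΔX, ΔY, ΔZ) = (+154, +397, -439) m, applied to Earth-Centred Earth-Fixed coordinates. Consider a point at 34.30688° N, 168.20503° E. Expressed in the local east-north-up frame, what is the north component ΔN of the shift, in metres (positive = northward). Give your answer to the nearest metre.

ΔN = -323 m

The local north axis is (−sin φ cos λ, −sin φ sin λ, cos φ), giving ΔN = 84.966 − 45.739 − 362.627 = -323.40 m.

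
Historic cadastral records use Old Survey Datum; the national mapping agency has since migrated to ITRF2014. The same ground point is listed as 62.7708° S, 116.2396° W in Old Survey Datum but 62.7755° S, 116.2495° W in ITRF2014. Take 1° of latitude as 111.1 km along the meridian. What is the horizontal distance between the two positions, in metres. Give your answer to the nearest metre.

725 m

Δφ = -62.7755° − -62.7708° = -0.0047°; Δλ = -116.2495° − -116.2396° = -0.0099°.
ΔN = Δφ × 111100 = -522.2 m; ΔE = Δλ × 111100 × cos(-62.7708°) = -0.0099 × 111100 × 0.457551 = -503.3 m.
Distance = √(ΔE² + ΔN²) = √((-503.3)² + (-522.2)²) = 725.2 m.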